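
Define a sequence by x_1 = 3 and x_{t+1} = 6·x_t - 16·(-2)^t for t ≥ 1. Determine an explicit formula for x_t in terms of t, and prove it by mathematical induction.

x_t = -(-2)^(t + 1) + 7·6^(t - 1)

Computing the first terms: x_1 = 3, x_2 = 50, x_3 = 236. This suggests x_t = -(-2)^(t + 1) + 7·6^(t - 1).
Base case (t = 1): the formula gives 3 = 3 = x_1.
For the inductive step, assume it holds for an arbitrary r ≥ 1, so x_r = -(-2)^(r + 1) + 7·6^(r - 1).
Then x_{r+1} = 6·x_r - 16·(-2)^r = 6·(-(-2)^(r + 1) + 7·6^(r - 1)) - 16·(-2)^r = -(-2)^(r + 2) + 7·6^r = -(-2)^((r+1) + 1) + 7·6^((r+1) - 1),
which is the claimed formula at t = r+1.
By induction, the statement is established for all t ≥ 1.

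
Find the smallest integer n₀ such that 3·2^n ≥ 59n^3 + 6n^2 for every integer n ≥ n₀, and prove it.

n₀ = 17

At n = 16: 196608 < 243200, so the inequality fails and n₀ ≥ 17. We prove 3·2^n ≥ 59n^3 + 6n^2 for all n ≥ 17.
When n = 17: 3·2^n = 393216 and 59n^3 + 6n^2 = 291601, so 393216 ≥ 291601.
Suppose the result is true for n = m, so 3·2^m ≥ 59m^3 + 6m^2.
Then 3·2^(m + 1) = 2·(3·2^m) ≥ 2·(59m^3 + 6m^2).
Also, for m ≥ 17 we have 2·(59m^3 + 6m^2) ≥ 59(m+1)^3 + 6(m+1)^2, since 2·(59m^3 + 6m^2) − (59(m+1)^3 + 6(m+1)^2) = 59m^3 - 171m^2 - 189m - 65, which is nonnegative for all m ≥ 17.
Combining, 3·2^(m + 1) ≥ 59(m+1)^3 + 6(m+1)^2.
This completes the induction.
Hence the smallest such n₀ is 17.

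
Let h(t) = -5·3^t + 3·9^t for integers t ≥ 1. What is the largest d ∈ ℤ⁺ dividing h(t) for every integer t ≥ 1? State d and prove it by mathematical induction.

Computing the first values: h(1) = 12 and h(2) = 198; gcd(12, 198) = 6, so d ≤ 6.
We prove 6 | -5·3^t + 3·9^t for all t ≥ 1 by induction on t.
Base step (t = 1): h(1) = 12 = 6·(2), so 6 | h(1).
Inductive step: suppose the statement holds for some i ≥ 1, i.e. 6 | h(i). Then
h(i+1) − 9·h(i) = (-5·3^(i+1) + 3·9^(i+1)) − 9·(-5·3^i + 3·9^i) = (-5)·3^i·(3 − 9) = (30)·3^i. Since 6 | h(i) by the inductive hypothesis, 6 | 9·h(i); and 6 | 30 since 30 = 6·5. Therefore 6 | h(i+1).
By the principle of mathematical induction, the result holds for all t ≥ 1.
Therefore the largest such d is 6.

d = 6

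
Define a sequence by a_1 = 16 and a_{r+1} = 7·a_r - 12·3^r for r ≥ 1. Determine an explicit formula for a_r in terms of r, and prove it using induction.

Computing the first terms: a_1 = 16, a_2 = 76, a_3 = 424. This suggests a_r = 3^(r + 1) + 7^r.
When r = 1: the formula gives 16 = 16 = a_1.
Suppose the result is true for r = i, so a_i = 3^(i + 1) + 7^i.
Then a_{i+1} = 7·a_i - 12·3^i = 7·(3^(i + 1) + 7^i) - 12·3^i = 3^(i + 2) + 7^(i + 1) = 3^((i+1) + 1) + 7^(i+1),
which is the claimed formula at r = i+1.
By induction, the statement is established for all r ≥ 1.

a_r = 3^(r + 1) + 7^r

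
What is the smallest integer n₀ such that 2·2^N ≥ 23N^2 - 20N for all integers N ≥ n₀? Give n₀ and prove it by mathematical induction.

n₀ = 11

At N = 10: 2048 < 2100, so the inequality fails and n₀ ≥ 11. We prove 2·2^N ≥ 23N^2 - 20N for all N ≥ 11.
Base case (N = 11): 2·2^N = 4096 and 23N^2 - 20N = 2563, so 4096 ≥ 2563.
Inductive step: assume the claim holds for N = j, so 2·2^j ≥ 23j^2 - 20j.
Then 2·2^(j + 1) = 2·(2·2^j) ≥ 2·(23j^2 - 20j).
Also, for j ≥ 11 we have 2·(23j^2 - 20j) ≥ 23(j+1)^2 - 20(j+1), since 2·(23j^2 - 20j) − (23(j+1)^2 - 20(j+1)) = 23j^2 - 66j - 3, which is nonnegative for all j ≥ 11.
Combining, 2·2^(j + 1) ≥ 23(j+1)^2 - 20(j+1).
By induction, the statement is established for all N ≥ 11.
Hence the smallest such n₀ is 11.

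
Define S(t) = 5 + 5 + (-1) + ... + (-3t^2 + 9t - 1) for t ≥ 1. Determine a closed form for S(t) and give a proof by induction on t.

S(t) = -t(t^2 - 3t - 3)

We claim S(t) = -t(t^2 - 3t - 3) for all t ≥ 1.
Base step (t = 1): S(1) = 5, and the closed form gives 5. They agree.
For the inductive step, assume it holds for an arbitrary p ≥ 1, so S(p) = p(-p^2 + 3p + 3).
Then S(p+1) = S(p) + (-3p^2 + 3p + 5) = (p(-p^2 + 3p + 3)) + (-3p^2 + 3p + 5).
Simplifying, S(p+1) = -(p + 1)(p^2 - p - 5) = -(p+1)((p+1)^2 - 3(p+1) - 3),
which is the closed form with t = p+1.
By the principle of mathematical induction, the result holds for all t ≥ 1.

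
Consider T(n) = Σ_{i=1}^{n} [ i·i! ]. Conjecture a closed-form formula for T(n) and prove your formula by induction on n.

We claim T(n) = (n + 1)n! - 1 for all n ≥ 1.
Base case (n = 1): T(1) = 1, and the closed form gives 1. They agree.
Inductive step: suppose the statement holds for some i ≥ 1, so T(i) = (i + 1)i! - 1.
Then T(i+1) = T(i) + ((i + 1)(i + 1)!) = ((i + 1)i! - 1) + ((i + 1)(i + 1)!).
Simplifying, T(i+1) = ((i+1) + 1)(i+1)! - 1,
which is the closed form with n = i+1.
This completes the induction.

T(n) = (n + 1)n! - 1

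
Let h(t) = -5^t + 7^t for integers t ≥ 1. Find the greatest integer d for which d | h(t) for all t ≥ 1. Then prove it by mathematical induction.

Computing the first values: h(1) = 2 and h(2) = 24; gcd(2, 24) = 2, so d ≤ 2.
We prove 2 | -5^t + 7^t for all t ≥ 1 by induction on t.
For the base case t = 1: h(1) = 2 = 2·(1), so 2 | h(1).
For the inductive step, assume it holds for an arbitrary m ≥ 1, i.e. 2 | h(m). Then
7^{m+1} − 5^{m+1} = 7·7^m − 5·5^m = 7·(7^m − 5^m) + (2)·5^m. The first term is divisible by 2 by the inductive hypothesis, and the second term (2)·5^m is divisible by 2 since 2 | 2. Hence 2 | h(m+1).
Hence, by induction on t, the claim holds for every t ≥ 1.
Therefore the largest such d is 2.

d = 2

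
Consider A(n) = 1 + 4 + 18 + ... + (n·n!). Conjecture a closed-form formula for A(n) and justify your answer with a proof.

A(n) = (n + 1)! - 1

We claim A(n) = (n + 1)! - 1 for all n ≥ 1.
When n = 1: A(1) = 1, and the closed form gives 1. They agree.
Inductive step: assume the claim holds for n = r, so A(r) = (r + 1)! - 1.
Then A(r+1) = A(r) + ((r + 1)(r + 1)!) = ((r + 1)! - 1) + ((r + 1)(r + 1)!).
Simplifying, A(r+1) = ((r+1) + 1)! - 1,
which is the closed form with n = r+1.
This completes the induction.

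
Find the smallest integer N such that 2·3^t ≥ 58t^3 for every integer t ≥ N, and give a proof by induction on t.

N = 10

At t = 9: 39366 < 42282, so the inequality fails and N ≥ 10. We prove 2·3^t ≥ 58t^3 for all t ≥ 10.
For the base case t = 10: 2·3^t = 118098 and 58t^3 = 58000, so 118098 ≥ 58000.
Inductive step: assume the claim holds for t = p, so 2·3^p ≥ 58p^3.
Then 2·3^(p + 1) = 3·(2·3^p) ≥ 3·(58p^3).
Also, for p ≥ 10 we have 3·(58p^3) ≥ 58(p+1)^3, since 3 ≥ (1 + 1/p)^3 for all p ≥ 10.
Combining, 2·3^(p + 1) ≥ 58(p+1)^3.
By induction, the statement is established for all t ≥ 10.
Hence the smallest such N is 10.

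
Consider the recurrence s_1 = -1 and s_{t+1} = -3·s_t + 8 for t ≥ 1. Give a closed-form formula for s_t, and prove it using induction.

Computing the first terms: s_1 = -1, s_2 = 11, s_3 = -25. This suggests s_t = (-3)^t + 2.
Base case (t = 1): the formula gives -1 = -1 = s_1.
Suppose the result is true for t = r, so s_r = (-3)^r + 2.
Then s_{r+1} = -3·s_r + 8 = -3·((-3)^r + 2) + 8 = (-3)^(r + 1) + 2,
which is the claimed formula at t = r+1.
This completes the induction.

s_t = (-3)^t + 2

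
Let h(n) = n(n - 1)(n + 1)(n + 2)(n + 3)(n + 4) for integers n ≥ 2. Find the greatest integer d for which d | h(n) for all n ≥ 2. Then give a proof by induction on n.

d = 720

Computing the first values: h(2) = 720 and h(3) = 5040; gcd(720, 5040) = 720, so d ≤ 720.
We prove 720 | n(n - 1)(n + 1)(n + 2)(n + 3)(n + 4) for all n ≥ 2 by induction on n.
Base case (n = 2): h(2) = 720 = 720·(1), so 720 | h(2).
Suppose the result is true for n = j, i.e. 720 | h(j). Then
h(j+1) − h(j) = j·(j+1)·(j+2)·(j+3)·(j+4)·(j+5) − (j-1)·j·(j+1)·(j+2)·(j+3)·(j+4) = j·(j+1)·(j+2)·(j+3)·(j+4)·[(j+5) − (j-1)] = 6·j·(j+1)·(j+2)·(j+3)·(j+4). The product of 5 consecutive integers is divisible by (5)! = 120, so h(j+1) − h(j) is divisible by 6·120 = 720. By the inductive hypothesis 720 | h(j), hence 720 | h(j+1).
By the principle of mathematical induction, the result holds for all n ≥ 2.
Therefore the largest such d is 720.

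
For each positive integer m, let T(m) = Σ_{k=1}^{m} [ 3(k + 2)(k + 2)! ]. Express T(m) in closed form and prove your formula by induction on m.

T(m) = 3(m + 3)! - 18

We claim T(m) = 3(m + 3)! - 18 for all m ≥ 1.
Base case (m = 1): T(1) = 54, and the closed form gives 54. They agree.
For the inductive step, assume it holds for an arbitrary k ≥ 1, so T(k) = 3(k + 3)! - 18.
Then T(k+1) = T(k) + (3(k + 3)(k + 3)!) = (3(k + 3)! - 18) + (3(k + 3)(k + 3)!).
Simplifying, T(k+1) = 3((k+1) + 3)! - 18,
which is the closed form with m = k+1.
By induction, the statement is established for all m ≥ 1.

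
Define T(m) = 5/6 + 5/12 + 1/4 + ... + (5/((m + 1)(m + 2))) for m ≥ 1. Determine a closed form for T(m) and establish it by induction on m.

We claim T(m) = 5m/(2(m + 2)) for all m ≥ 1.
Base step (m = 1): T(1) = 5/6, and the closed form gives 5/6. They agree.
For the inductive step, assume it holds for an arbitrary j ≥ 1, so T(j) = 5j/(2(j + 2)).
Then T(j+1) = T(j) + (5/((j + 2)(j + 3))) = (5j/(2(j + 2))) + (5/((j + 2)(j + 3))).
Simplifying, T(j+1) = 5(j + 1)/(2(j + 3)) = 5(j+1)/(2((j+1) + 2)),
which is the closed form with m = j+1.
This completes the induction.

T(m) = 5m/(2(m + 2))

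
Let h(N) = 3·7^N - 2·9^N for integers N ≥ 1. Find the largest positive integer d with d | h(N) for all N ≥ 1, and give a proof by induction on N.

d = 3

Computing the first values: h(1) = 3 and h(2) = -15; gcd(3, -15) = 3, so d ≤ 3.
We prove 3 | 3·7^N - 2·9^N for all N ≥ 1 by induction on N.
When N = 1: h(1) = 3 = 3·(1), so 3 | h(1).
For the inductive step, assume it holds for an arbitrary p ≥ 1, i.e. 3 | h(p). Then
h(p+1) − 9·h(p) = (3·7^(p+1) - 2·9^(p+1)) − 9·(3·7^p - 2·9^p) = (3)·7^p·(7 − 9) = (-6)·7^p. Since 3 | h(p) by the inductive hypothesis, 3 | 9·h(p); and 3 | -6 since -6 = 3·-2. Therefore 3 | h(p+1).
By the principle of mathematical induction, the result holds for all N ≥ 1.
Therefore the largest such d is 3.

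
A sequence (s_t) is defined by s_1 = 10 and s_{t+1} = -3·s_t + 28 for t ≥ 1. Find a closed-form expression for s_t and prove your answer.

Computing the first terms: s_1 = 10, s_2 = -2, s_3 = 34. This suggests s_t = -(-3)^t + 7.
When t = 1: the formula gives 10 = 10 = s_1.
Inductive step: suppose the statement holds for some j ≥ 1, so s_j = -(-3)^j + 7.
Then s_{j+1} = -3·s_j + 28 = -3·(-(-3)^j + 7) + 28 = -(-3)^(j + 1) + 7,
which is the claimed formula at t = j+1.
Hence, by induction on t, the claim holds for every t ≥ 1.

s_t = -(-3)^t + 7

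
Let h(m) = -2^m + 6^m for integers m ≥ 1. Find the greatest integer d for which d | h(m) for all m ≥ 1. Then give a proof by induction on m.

d = 4

Computing the first values: h(1) = 4 and h(2) = 32; gcd(4, 32) = 4, so d ≤ 4.
We prove 4 | -2^m + 6^m for all m ≥ 1 by induction on m.
For the base case m = 1: h(1) = 4 = 4·(1), so 4 | h(1).
Suppose the result is true for m = j, i.e. 4 | h(j). Then
6^{j+1} − 2^{j+1} = 6·6^j − 2·2^j = 6·(6^j − 2^j) + (4)·2^j. The first term is divisible by 4 by the inductive hypothesis, and the second term (4)·2^j is divisible by 4 since 4 | 4. Hence 4 | h(j+1).
This completes the induction.
Therefore the largest such d is 4.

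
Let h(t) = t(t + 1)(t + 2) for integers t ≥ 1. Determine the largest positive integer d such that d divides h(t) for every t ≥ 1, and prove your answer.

d = 6

Computing the first values: h(1) = 6 and h(2) = 24; gcd(6, 24) = 6, so d ≤ 6.
We prove 6 | t(t + 1)(t + 2) for all t ≥ 1 by induction on t.
Base step (t = 1): h(1) = 6 = 6·(1), so 6 | h(1).
Inductive step: assume the claim holds for t = r, i.e. 6 | h(r). Then
h(r+1) − h(r) = (r+1)·(r+2)·(r+3) − r·(r+1)·(r+2) = (r+1)·(r+2)·[(r+3) − r] = 3·(r+1)·(r+2). The product of 2 consecutive integers is divisible by (2)! = 2, so h(r+1) − h(r) is divisible by 3·2 = 6. By the inductive hypothesis 6 | h(r), hence 6 | h(r+1).
By the principle of mathematical induction, the result holds for all t ≥ 1.
Therefore the largest such d is 6.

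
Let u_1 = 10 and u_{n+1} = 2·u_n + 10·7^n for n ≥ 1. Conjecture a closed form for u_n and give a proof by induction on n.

u_n = -2^(n + 1) + 2·7^n

Computing the first terms: u_1 = 10, u_2 = 90, u_3 = 670. This suggests u_n = -2^(n + 1) + 2·7^n.
When n = 1: the formula gives 10 = 10 = u_1.
Inductive step: suppose the statement holds for some k ≥ 1, so u_k = -2^(k + 1) + 2·7^k.
Then u_{k+1} = 2·u_k + 10·7^k = 2·(-2^(k + 1) + 2·7^k) + 10·7^k = -2^(k + 2) + 2·7^(k + 1) = -2^((k+1) + 1) + 2·7^(k+1),
which is the claimed formula at n = k+1.
Hence, by induction on n, the claim holds for every n ≥ 1.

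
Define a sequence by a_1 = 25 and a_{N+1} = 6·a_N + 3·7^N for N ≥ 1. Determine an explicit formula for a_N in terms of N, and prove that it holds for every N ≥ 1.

Computing the first terms: a_1 = 25, a_2 = 171, a_3 = 1173. This suggests a_N = 4·6^(N - 1) + 3·7^N.
Base case (N = 1): the formula gives 25 = 25 = a_1.
Inductive step: suppose the statement holds for some m ≥ 1, so a_m = 4·6^(m - 1) + 3·7^m.
Then a_{m+1} = 6·a_m + 3·7^m = 6·(4·6^(m - 1) + 3·7^m) + 3·7^m = 4·6^m + 3·7^(m + 1) = 4·6^((m+1) - 1) + 3·7^(m+1),
which is the claimed formula at N = m+1.
Hence, by induction on N, the claim holds for every N ≥ 1.

a_N = 4·6^(N - 1) + 3·7^N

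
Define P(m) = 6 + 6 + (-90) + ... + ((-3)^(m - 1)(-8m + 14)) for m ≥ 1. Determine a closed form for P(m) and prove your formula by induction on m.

P(m) = (-3)^m(2m - 3) + 3

We claim P(m) = (-3)^m(2m - 3) + 3 for all m ≥ 1.
Base case (m = 1): P(1) = 6, and the closed form gives 6. They agree.
Inductive step: assume the claim holds for m = i, so P(i) = (-3)^i(2i - 3) + 3.
Then P(i+1) = P(i) + ((-3)^i(-8i + 6)) = ((-3)^i(2i - 3) + 3) + ((-3)^i(-8i + 6)).
Simplifying, P(i+1) = -6(-3)^i·i + 3(-3)^i + 3 = (-3)^(i+1)(2(i+1) - 3) + 3,
which is the closed form with m = i+1.
This completes the induction.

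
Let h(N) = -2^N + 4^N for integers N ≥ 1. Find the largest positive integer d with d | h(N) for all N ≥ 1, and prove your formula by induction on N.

d = 2

Computing the first values: h(1) = 2 and h(2) = 12; gcd(2, 12) = 2, so d ≤ 2.
We prove 2 | -2^N + 4^N for all N ≥ 1 by induction on N.
When N = 1: h(1) = 2 = 2·(1), so 2 | h(1).
Inductive step: assume the claim holds for N = m, i.e. 2 | h(m). Then
4^{m+1} − 2^{m+1} = 4·4^m − 2·2^m = 4·(4^m − 2^m) + (2)·2^m. The first term is divisible by 2 by the inductive hypothesis, and the second term (2)·2^m is divisible by 2 since 2 | 2. Hence 2 | h(m+1).
By induction, the statement is established for all N ≥ 1.
Therefore the largest such d is 2.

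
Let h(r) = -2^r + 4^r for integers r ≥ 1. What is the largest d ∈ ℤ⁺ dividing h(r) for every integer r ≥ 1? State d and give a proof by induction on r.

d = 2

Computing the first values: h(1) = 2 and h(2) = 12; gcd(2, 12) = 2, so d ≤ 2.
We prove 2 | -2^r + 4^r for all r ≥ 1 by induction on r.
Base case (r = 1): h(1) = 2 = 2·(1), so 2 | h(1).
For the inductive step, assume it holds for an arbitrary k ≥ 1, i.e. 2 | h(k). Then
4^{k+1} − 2^{k+1} = 4·4^k − 2·2^k = 4·(4^k − 2^k) + (2)·2^k. The first term is divisible by 2 by the inductive hypothesis, and the second term (2)·2^k is divisible by 2 since 2 | 2. Hence 2 | h(k+1).
Hence, by induction on r, the claim holds for every r ≥ 1.
Therefore the largest such d is 2.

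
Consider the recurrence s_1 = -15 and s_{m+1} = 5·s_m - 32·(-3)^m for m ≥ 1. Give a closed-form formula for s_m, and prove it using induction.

Computing the first terms: s_1 = -15, s_2 = 21, s_3 = -183. This suggests s_m = 4(-3)^m - 3·5^(m - 1).
Base case (m = 1): the formula gives -15 = -15 = s_1.
Inductive step: suppose the statement holds for some r ≥ 1, so s_r = 4(-3)^r - 3·5^(r - 1).
Then s_{r+1} = 5·s_r - 32·(-3)^r = 5·(4(-3)^r - 3·5^(r - 1)) - 32·(-3)^r = 4(-3)^(r + 1) - 3·5^r = 4(-3)^(r+1) - 3·5^((r+1) - 1),
which is the claimed formula at m = r+1.
By induction, the statement is established for all m ≥ 1.

s_m = 4(-3)^m - 3·5^(m - 1)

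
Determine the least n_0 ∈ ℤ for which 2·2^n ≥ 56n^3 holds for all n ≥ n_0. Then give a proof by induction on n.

n_0 = 18

At n = 17: 262144 < 275128, so the inequality fails and n_0 ≥ 18. We prove 2·2^n ≥ 56n^3 for all n ≥ 18.
Base case (n = 18): 2·2^n = 524288 and 56n^3 = 326592, so 524288 ≥ 326592.
Inductive step: assume the claim holds for n = r, so 2·2^r ≥ 56r^3.
Then 2·2^(r + 1) = 2·(2·2^r) ≥ 2·(56r^3).
Also, for r ≥ 18 we have 2·(56r^3) ≥ 56(r+1)^3, since 2 ≥ (1 + 1/r)^3 for all r ≥ 18.
Combining, 2·2^(r + 1) ≥ 56(r+1)^3.
This completes the induction.
Hence the smallest such n_0 is 18.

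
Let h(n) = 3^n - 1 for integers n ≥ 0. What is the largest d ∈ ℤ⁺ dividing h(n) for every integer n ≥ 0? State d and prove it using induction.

d = 2

Computing the first values: h(0) = 0 and h(1) = 2; gcd(0, 2) = 2, so d ≤ 2.
We prove 2 | 3^n - 1 for all n ≥ 0 by induction on n.
For the base case n = 0: h(0) = 0 = 2·(0), so 2 | h(0).
Inductive step: suppose the statement holds for some j ≥ 0, i.e. 2 | h(j). Then
h(j+1) = 3^(j+1) - 1 = 3·(3^j - 1) + 2 = 3·h(j) + 2. The first term is divisible by 2 by the inductive hypothesis, and 2 is divisible by 2. Hence 2 | h(j+1).
Hence, by induction on n, the claim holds for every n ≥ 0.
Therefore the largest such d is 2.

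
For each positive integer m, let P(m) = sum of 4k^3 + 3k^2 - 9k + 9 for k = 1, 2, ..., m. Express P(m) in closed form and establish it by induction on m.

P(m) = m(m^3 + 3m^2 - 2m + 5)

We claim P(m) = m(m^3 + 3m^2 - 2m + 5) for all m ≥ 1.
For the base case m = 1: P(1) = 7, and the closed form gives 7. They agree.
Inductive step: suppose the statement holds for some k ≥ 1, so P(k) = k(k^3 + 3k^2 - 2k + 5).
Then P(k+1) = P(k) + (4k^3 + 15k^2 + 9k + 7) = (k(k^3 + 3k^2 - 2k + 5)) + (4k^3 + 15k^2 + 9k + 7).
Simplifying, P(k+1) = (k + 1)(k^3 + 6k^2 + 7k + 7) = (k+1)((k+1)^3 + 3(k+1)^2 - 2(k+1) + 5),
which is the closed form with m = k+1.
By the principle of mathematical induction, the result holds for all m ≥ 1.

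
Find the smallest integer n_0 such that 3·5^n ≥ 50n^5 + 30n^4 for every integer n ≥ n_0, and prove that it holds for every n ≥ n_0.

At n = 8: 1171875 < 1761280, so the inequality fails and n_0 ≥ 9. We prove 3·5^n ≥ 50n^5 + 30n^4 for all n ≥ 9.
For the base case n = 9: 3·5^n = 5859375 and 50n^5 + 30n^4 = 3149280, so 5859375 ≥ 3149280.
Suppose the result is true for n = k, so 3·5^k ≥ 50k^5 + 30k^4.
Then 3·5^(k + 1) = 5·(3·5^k) ≥ 5·(50k^5 + 30k^4).
Also, for k ≥ 9 we have 5·(50k^5 + 30k^4) ≥ 50(k+1)^5 + 30(k+1)^4, since 5·(50k^5 + 30k^4) − (50(k+1)^5 + 30(k+1)^4) = 200k^5 - 130k^4 - 620k^3 - 680k^2 - 370k - 80, which is nonnegative for all k ≥ 9.
Combining, 3·5^(k + 1) ≥ 50(k+1)^5 + 30(k+1)^4.
Hence, by induction on n, the claim holds for every n ≥ 9.
Hence the smallest such n_0 is 9.

n_0 = 9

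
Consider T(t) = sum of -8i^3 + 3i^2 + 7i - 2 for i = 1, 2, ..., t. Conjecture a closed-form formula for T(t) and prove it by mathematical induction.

We claim T(t) = -t(t - 1)(t + 2)(2t + 1) for all t ≥ 1.
Base step (t = 1): T(1) = 0, and the closed form gives 0. They agree.
Inductive step: assume the claim holds for t = i, so T(i) = i(-2i^3 - 3i^2 + 3i + 2).
Then T(i+1) = T(i) + (i(-8i^2 - 21i - 11)) = (i(-2i^3 - 3i^2 + 3i + 2)) + (i(-8i^2 - 21i - 11)).
Simplifying, T(i+1) = -i(i + 1)(i + 3)(2i + 3) = -(i+1)((i+1) - 1)((i+1) + 2)(2(i+1) + 1),
which is the closed form with t = i+1.
Hence, by induction on t, the claim holds for every t ≥ 1.

T(t) = -t(t - 1)(t + 2)(2t + 1)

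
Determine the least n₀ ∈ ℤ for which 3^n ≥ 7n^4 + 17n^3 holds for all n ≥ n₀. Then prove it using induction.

n₀ = 11

At n = 10: 59049 < 87000, so the inequality fails and n₀ ≥ 11. We prove 3^n ≥ 7n^4 + 17n^3 for all n ≥ 11.
For the base case n = 11: 3^n = 177147 and 7n^4 + 17n^3 = 125114, so 177147 ≥ 125114.
Inductive step: assume the claim holds for n = i, so 3^i ≥ 7i^4 + 17i^3.
Then 3^(i + 1) = 3·(3^i) ≥ 3·(7i^4 + 17i^3).
Also, for i ≥ 11 we have 3·(7i^4 + 17i^3) ≥ 7(i+1)^4 + 17(i+1)^3, since 3·(7i^4 + 17i^3) − (7(i+1)^4 + 17(i+1)^3) = 14i^4 + 6i^3 - 93i^2 - 79i - 24, which is nonnegative for all i ≥ 11.
Combining, 3^(i + 1) ≥ 7(i+1)^4 + 17(i+1)^3.
By induction, the statement is established for all n ≥ 11.
Hence the smallest such n₀ is 11.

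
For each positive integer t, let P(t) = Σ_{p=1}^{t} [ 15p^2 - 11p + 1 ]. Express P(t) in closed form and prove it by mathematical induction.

P(t) = t(5t^2 + 2t - 2)

We claim P(t) = t(5t^2 + 2t - 2) for all t ≥ 1.
Base step (t = 1): P(1) = 5, and the closed form gives 5. They agree.
For the inductive step, assume it holds for an arbitrary p ≥ 1, so P(p) = p(5p^2 + 2p - 2).
Then P(p+1) = P(p) + (15p^2 + 19p + 5) = (p(5p^2 + 2p - 2)) + (15p^2 + 19p + 5).
Simplifying, P(p+1) = (p + 1)(5p^2 + 12p + 5) = (p+1)(5(p+1)^2 + 2(p+1) - 2),
which is the closed form with t = p+1.
Hence, by induction on t, the claim holds for every t ≥ 1.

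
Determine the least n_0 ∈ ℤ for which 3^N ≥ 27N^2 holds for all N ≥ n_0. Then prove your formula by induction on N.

At N = 6: 729 < 972, so the inequality fails and n_0 ≥ 7. We prove 3^N ≥ 27N^2 for all N ≥ 7.
Base case (N = 7): 3^N = 2187 and 27N^2 = 1323, so 2187 ≥ 1323.
For the inductive step, assume it holds for an arbitrary i ≥ 7, so 3^i ≥ 27i^2.
Then 3^(i + 1) = 3·(3^i) ≥ 3·(27i^2).
Also, for i ≥ 7 we have 3·(27i^2) ≥ 27(i+1)^2, since 3 ≥ (1 + 1/i)^2 for all i ≥ 7.
Combining, 3^(i + 1) ≥ 27(i+1)^2.
This completes the induction.
Hence the smallest such n_0 is 7.

n_0 = 7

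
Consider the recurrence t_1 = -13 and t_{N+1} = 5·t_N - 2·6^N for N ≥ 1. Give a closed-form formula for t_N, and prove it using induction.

t_N = -5^(N - 1) - 2·6^N

Computing the first terms: t_1 = -13, t_2 = -77, t_3 = -457. This suggests t_N = -5^(N - 1) - 2·6^N.
Base case (N = 1): the formula gives -13 = -13 = t_1.
For the inductive step, assume it holds for an arbitrary p ≥ 1, so t_p = -5^(p - 1) - 2·6^p.
Then t_{p+1} = 5·t_p - 2·6^p = 5·(-5^(p - 1) - 2·6^p) - 2·6^p = -5^p - 2·6^(p + 1) = -5^((p+1) - 1) - 2·6^(p+1),
which is the claimed formula at N = p+1.
This completes the induction.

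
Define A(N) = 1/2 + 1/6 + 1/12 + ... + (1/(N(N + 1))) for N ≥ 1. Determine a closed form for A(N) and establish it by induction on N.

A(N) = N/(N + 1)

We claim A(N) = N/(N + 1) for all N ≥ 1.
Base case (N = 1): A(1) = 1/2, and the closed form gives 1/2. They agree.
Suppose the result is true for N = j, so A(j) = j/(j + 1).
Then A(j+1) = A(j) + (1/((j + 1)(j + 2))) = (j/(j + 1)) + (1/((j + 1)(j + 2))).
Simplifying, A(j+1) = (j + 1)/(j + 2) = (j+1)/((j+1) + 1),
which is the closed form with N = j+1.
By the principle of mathematical induction, the result holds for all N ≥ 1.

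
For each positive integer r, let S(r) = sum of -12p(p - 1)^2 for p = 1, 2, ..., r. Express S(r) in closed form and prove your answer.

We claim S(r) = -r(r - 1)(r + 1)(3r - 2) for all r ≥ 1.
Base step (r = 1): S(1) = 0, and the closed form gives 0. They agree.
Inductive step: suppose the statement holds for some p ≥ 1, so S(p) = p(-3p^3 + 2p^2 + 3p - 2).
Then S(p+1) = S(p) + (12p^2·(-p - 1)) = (p(-3p^3 + 2p^2 + 3p - 2)) + (12p^2·(-p - 1)).
Simplifying, S(p+1) = -p(p + 1)(p + 2)(3p + 1) = -(p+1)((p+1) - 1)((p+1) + 1)(3(p+1) - 2),
which is the closed form with r = p+1.
By induction, the statement is established for all r ≥ 1.

S(r) = -r(r - 1)(r + 1)(3r - 2)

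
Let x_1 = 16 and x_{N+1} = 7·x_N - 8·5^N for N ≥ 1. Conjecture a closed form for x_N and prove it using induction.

x_N = 4·5^N - 4·7^(N - 1)

Computing the first terms: x_1 = 16, x_2 = 72, x_3 = 304. This suggests x_N = 4·5^N - 4·7^(N - 1).
Base case (N = 1): the formula gives 16 = 16 = x_1.
For the inductive step, assume it holds for an arbitrary p ≥ 1, so x_p = 4·5^p - 4·7^(p - 1).
Then x_{p+1} = 7·x_p - 8·5^p = 7·(4·5^p - 4·7^(p - 1)) - 8·5^p = 4·5^(p + 1) - 4·7^p = 4·5^(p+1) - 4·7^((p+1) - 1),
which is the claimed formula at N = p+1.
This completes the induction.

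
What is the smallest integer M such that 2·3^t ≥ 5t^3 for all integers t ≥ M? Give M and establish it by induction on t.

At t = 5: 486 < 625, so the inequality fails and M ≥ 6. We prove 2·3^t ≥ 5t^3 for all t ≥ 6.
For the base case t = 6: 2·3^t = 1458 and 5t^3 = 1080, so 1458 ≥ 1080.
Inductive step: suppose the statement holds for some p ≥ 6, so 2·3^p ≥ 5p^3.
Then 2·3^(p + 1) = 3·(2·3^p) ≥ 3·(5p^3).
Also, for p ≥ 6 we have 3·(5p^3) ≥ 5(p+1)^3, since 3 ≥ (1 + 1/p)^3 for all p ≥ 6.
Combining, 2·3^(p + 1) ≥ 5(p+1)^3.
Hence, by induction on t, the claim holds for every t ≥ 6.
Hence the smallest such M is 6.

M = 6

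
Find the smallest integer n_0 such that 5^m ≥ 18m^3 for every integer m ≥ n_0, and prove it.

n_0 = 5

At m = 4: 625 < 1152, so the inequality fails and n_0 ≥ 5. We prove 5^m ≥ 18m^3 for all m ≥ 5.
When m = 5: 5^m = 3125 and 18m^3 = 2250, so 3125 ≥ 2250.
For the inductive step, assume it holds for an arbitrary k ≥ 5, so 5^k ≥ 18k^3.
Then 5^(k + 1) = 5·(5^k) ≥ 5·(18k^3).
Also, for k ≥ 5 we have 5·(18k^3) ≥ 18(k+1)^3, since 5 ≥ (1 + 1/k)^3 for all k ≥ 5.
Combining, 5^(k + 1) ≥ 18(k+1)^3.
This completes the induction.
Hence the smallest such n_0 is 5.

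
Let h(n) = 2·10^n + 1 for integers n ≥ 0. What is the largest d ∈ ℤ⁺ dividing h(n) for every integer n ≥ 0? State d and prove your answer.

d = 3

Computing the first values: h(0) = 3 and h(1) = 21; gcd(3, 21) = 3, so d ≤ 3.
We prove 3 | 2·10^n + 1 for all n ≥ 0 by induction on n.
Base case (n = 0): h(0) = 3 = 3·(1), so 3 | h(0).
For the inductive step, assume it holds for an arbitrary k ≥ 0, i.e. 3 | h(k). Then
h(k+1) = 2·10^(k+1) + 1 = 10·(2·10^k + 1) - 9 = 10·h(k) - 9. The first term is divisible by 3 by the inductive hypothesis, and -9 is divisible by 3. Hence 3 | h(k+1).
Hence, by induction on n, the claim holds for every n ≥ 0.
Therefore the largest such d is 3.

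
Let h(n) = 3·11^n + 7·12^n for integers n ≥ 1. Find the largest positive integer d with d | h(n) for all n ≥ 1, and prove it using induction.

Computing the first values: h(1) = 117 and h(2) = 1371; gcd(117, 1371) = 3, so d ≤ 3.
We prove 3 | 3·11^n + 7·12^n for all n ≥ 1 by induction on n.
Base step (n = 1): h(1) = 117 = 3·(39), so 3 | h(1).
Suppose the result is true for n = r, i.e. 3 | h(r). Then
h(r+1) − 12·h(r) = (3·11^(r+1) + 7·12^(r+1)) − 12·(3·11^r + 7·12^r) = (3)·11^r·(11 − 12) = (-3)·11^r. Since 3 | h(r) by the inductive hypothesis, 3 | 12·h(r); and 3 | -3 since -3 = 3·-1. Therefore 3 | h(r+1).
By induction, the statement is established for all n ≥ 1.
Therefore the largest such d is 3.

d = 3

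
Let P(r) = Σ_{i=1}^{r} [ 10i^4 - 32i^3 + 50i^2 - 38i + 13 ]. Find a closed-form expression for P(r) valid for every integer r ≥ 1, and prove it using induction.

P(r) = r(2r^4 - 3r^3 + 4r^2 - 2r + 2)

We claim P(r) = r(2r^4 - 3r^3 + 4r^2 - 2r + 2) for all r ≥ 1.
Base case (r = 1): P(1) = 3, and the closed form gives 3. They agree.
Inductive step: suppose the statement holds for some i ≥ 1, so P(i) = i(2i^4 - 3i^3 + 4i^2 - 2i + 2).
Then P(i+1) = P(i) + (10i^4 + 8i^3 + 14i^2 + 6i + 3) = (i(2i^4 - 3i^3 + 4i^2 - 2i + 2)) + (10i^4 + 8i^3 + 14i^2 + 6i + 3).
Simplifying, P(i+1) = (i + 1)(2i^4 + 5i^3 + 7i^2 + 5i + 3) = (i+1)(2(i+1)^4 - 3(i+1)^3 + 4(i+1)^2 - 2(i+1) + 2),
which is the closed form with r = i+1.
By induction, the statement is established for all r ≥ 1.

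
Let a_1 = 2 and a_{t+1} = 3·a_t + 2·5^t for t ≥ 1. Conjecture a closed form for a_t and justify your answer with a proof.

a_t = -3^t + 5^t

Computing the first terms: a_1 = 2, a_2 = 16, a_3 = 98. This suggests a_t = -3^t + 5^t.
When t = 1: the formula gives 2 = 2 = a_1.
For the inductive step, assume it holds for an arbitrary r ≥ 1, so a_r = -3^r + 5^r.
Then a_{r+1} = 3·a_r + 2·5^r = 3·(-3^r + 5^r) + 2·5^r = -3^(r + 1) + 5^(r + 1),
which is the claimed formula at t = r+1.
Hence, by induction on t, the claim holds for every t ≥ 1.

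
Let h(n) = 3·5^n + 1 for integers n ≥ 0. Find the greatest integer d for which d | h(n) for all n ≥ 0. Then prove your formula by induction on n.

Computing the first values: h(0) = 4 and h(1) = 16; gcd(4, 16) = 4, so d ≤ 4.
We prove 4 | 3·5^n + 1 for all n ≥ 0 by induction on n.
When n = 0: h(0) = 4 = 4·(1), so 4 | h(0).
Inductive step: suppose the statement holds for some i ≥ 0, i.e. 4 | h(i). Then
h(i+1) = 3·5^(i+1) + 1 = 5·(3·5^i + 1) - 4 = 5·h(i) - 4. The first term is divisible by 4 by the inductive hypothesis, and -4 is divisible by 4. Hence 4 | h(i+1).
Hence, by induction on n, the claim holds for every n ≥ 0.
Therefore the largest such d is 4.

d = 4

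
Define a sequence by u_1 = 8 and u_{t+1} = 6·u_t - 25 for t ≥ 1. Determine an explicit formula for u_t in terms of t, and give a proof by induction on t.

Computing the first terms: u_1 = 8, u_2 = 23, u_3 = 113. This suggests u_t = 3·6^(t - 1) + 5.
When t = 1: the formula gives 8 = 8 = u_1.
Suppose the result is true for t = m, so u_m = 3·6^(m - 1) + 5.
Then u_{m+1} = 6·u_m - 25 = 6·(3·6^(m - 1) + 5) - 25 = 3·6^m + 5 = 3·6^((m+1) - 1) + 5,
which is the claimed formula at t = m+1.
Hence, by induction on t, the claim holds for every t ≥ 1.

u_t = 3·6^(t - 1) + 5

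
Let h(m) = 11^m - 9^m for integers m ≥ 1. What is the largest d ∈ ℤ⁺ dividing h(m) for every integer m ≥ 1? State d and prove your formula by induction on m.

d = 2

Computing the first values: h(1) = 2 and h(2) = 40; gcd(2, 40) = 2, so d ≤ 2.
We prove 2 | 11^m - 9^m for all m ≥ 1 by induction on m.
Base case (m = 1): h(1) = 2 = 2·(1), so 2 | h(1).
Inductive step: assume the claim holds for m = i, i.e. 2 | h(i). Then
11^{i+1} − 9^{i+1} = 11·11^i − 9·9^i = 11·(11^i − 9^i) + (2)·9^i. The first term is divisible by 2 by the inductive hypothesis, and the second term (2)·9^i is divisible by 2 since 2 | 2. Hence 2 | h(i+1).
By the principle of mathematical induction, the result holds for all m ≥ 1.
Therefore the largest such d is 2.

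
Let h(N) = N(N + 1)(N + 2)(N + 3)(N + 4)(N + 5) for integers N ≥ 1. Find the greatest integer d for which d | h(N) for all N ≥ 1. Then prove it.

Computing the first values: h(1) = 720 and h(2) = 5040; gcd(720, 5040) = 720, so d ≤ 720.
We prove 720 | N(N + 1)(N + 2)(N + 3)(N + 4)(N + 5) for all N ≥ 1 by induction on N.
Base case (N = 1): h(1) = 720 = 720·(1), so 720 | h(1).
Suppose the result is true for N = p, i.e. 720 | h(p). Then
h(p+1) − h(p) = (p+1)·(p+2)·(p+3)·(p+4)·(p+5)·(p+6) − p·(p+1)·(p+2)·(p+3)·(p+4)·(p+5) = (p+1)·(p+2)·(p+3)·(p+4)·(p+5)·[(p+6) − p] = 6·(p+1)·(p+2)·(p+3)·(p+4)·(p+5). The product of 5 consecutive integers is divisible by (5)! = 120, so h(p+1) − h(p) is divisible by 6·120 = 720. By the inductive hypothesis 720 | h(p), hence 720 | h(p+1).
By induction, the statement is established for all N ≥ 1.
Therefore the largest such d is 720.

d = 720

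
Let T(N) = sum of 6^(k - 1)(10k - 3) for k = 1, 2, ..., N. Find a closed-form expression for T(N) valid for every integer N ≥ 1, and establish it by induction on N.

T(N) = 6^N(2N - 1) + 1

We claim T(N) = 6^N(2N - 1) + 1 for all N ≥ 1.
Base step (N = 1): T(1) = 7, and the closed form gives 7. They agree.
Suppose the result is true for N = k, so T(k) = 6^k(2k - 1) + 1.
Then T(k+1) = T(k) + (6^k(10k + 7)) = (6^k(2k - 1) + 1) + (6^k(10k + 7)).
Simplifying, T(k+1) = 12·6^k·k + 6·6^k + 1 = 6^(k+1)(2(k+1) - 1) + 1,
which is the closed form with N = k+1.
This completes the induction.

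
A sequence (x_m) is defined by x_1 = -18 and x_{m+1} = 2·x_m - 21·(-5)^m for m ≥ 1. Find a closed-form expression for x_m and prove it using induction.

x_m = 3(-5)^m - 3·2^(m - 1)

Computing the first terms: x_1 = -18, x_2 = 69, x_3 = -387. This suggests x_m = 3(-5)^m - 3·2^(m - 1).
When m = 1: the formula gives -18 = -18 = x_1.
Suppose the result is true for m = i, so x_i = 3(-5)^i - 3·2^(i - 1).
Then x_{i+1} = 2·x_i - 21·(-5)^i = 2·(3(-5)^i - 3·2^(i - 1)) - 21·(-5)^i = 3(-5)^(i + 1) - 3·2^i = 3(-5)^(i+1) - 3·2^((i+1) - 1),
which is the claimed formula at m = i+1.
Hence, by induction on m, the claim holds for every m ≥ 1.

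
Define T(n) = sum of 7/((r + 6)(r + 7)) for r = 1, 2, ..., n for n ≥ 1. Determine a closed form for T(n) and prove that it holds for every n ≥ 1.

We claim T(n) = n/(n + 7) for all n ≥ 1.
Base step (n = 1): T(1) = 1/8, and the closed form gives 1/8. They agree.
Suppose the result is true for n = r, so T(r) = r/(r + 7).
Then T(r+1) = T(r) + (7/((r + 7)(r + 8))) = (r/(r + 7)) + (7/((r + 7)(r + 8))).
Simplifying, T(r+1) = (r + 1)/(r + 8) = (r+1)/((r+1) + 7),
which is the closed form with n = r+1.
By induction, the statement is established for all n ≥ 1.

T(n) = n/(n + 7)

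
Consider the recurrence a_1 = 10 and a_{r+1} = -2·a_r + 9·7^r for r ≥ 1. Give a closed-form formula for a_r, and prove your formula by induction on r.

a_r = 3(-2)^(r - 1) + 7^r

Computing the first terms: a_1 = 10, a_2 = 43, a_3 = 355. This suggests a_r = 3(-2)^(r - 1) + 7^r.
Base step (r = 1): the formula gives 10 = 10 = a_1.
Inductive step: suppose the statement holds for some p ≥ 1, so a_p = 3(-2)^(p - 1) + 7^p.
Then a_{p+1} = -2·a_p + 9·7^p = -2·(3(-2)^(p - 1) + 7^p) + 9·7^p = 3(-2)^p + 7^(p + 1) = 3(-2)^((p+1) - 1) + 7^(p+1),
which is the claimed formula at r = p+1.
Hence, by induction on r, the claim holds for every r ≥ 1.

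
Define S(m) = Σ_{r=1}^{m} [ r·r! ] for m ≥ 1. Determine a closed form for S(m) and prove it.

We claim S(m) = (m + 1)m! - 1 for all m ≥ 1.
For the base case m = 1: S(1) = 1, and the closed form gives 1. They agree.
Inductive step: suppose the statement holds for some r ≥ 1, so S(r) = (r + 1)r! - 1.
Then S(r+1) = S(r) + ((r + 1)(r + 1)!) = ((r + 1)r! - 1) + ((r + 1)(r + 1)!).
Simplifying, S(r+1) = ((r+1) + 1)(r+1)! - 1,
which is the closed form with m = r+1.
Hence, by induction on m, the claim holds for every m ≥ 1.

S(m) = (m + 1)m! - 1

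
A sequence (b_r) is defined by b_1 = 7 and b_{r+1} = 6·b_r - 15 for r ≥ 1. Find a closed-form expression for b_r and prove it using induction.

b_r = 4·6^(r - 1) + 3

Computing the first terms: b_1 = 7, b_2 = 27, b_3 = 147. This suggests b_r = 4·6^(r - 1) + 3.
Base case (r = 1): the formula gives 7 = 7 = b_1.
For the inductive step, assume it holds for an arbitrary m ≥ 1, so b_m = 4·6^(m - 1) + 3.
Then b_{m+1} = 6·b_m - 15 = 6·(4·6^(m - 1) + 3) - 15 = 4·6^m + 3 = 4·6^((m+1) - 1) + 3,
which is the claimed formula at r = m+1.
This completes the induction.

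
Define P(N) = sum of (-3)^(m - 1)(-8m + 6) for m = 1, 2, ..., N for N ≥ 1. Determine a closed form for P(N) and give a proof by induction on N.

P(N) = (-3)^N(2N - 1) + 1

We claim P(N) = (-3)^N(2N - 1) + 1 for all N ≥ 1.
Base step (N = 1): P(1) = -2, and the closed form gives -2. They agree.
For the inductive step, assume it holds for an arbitrary m ≥ 1, so P(m) = (-3)^m(2m - 1) + 1.
Then P(m+1) = P(m) + ((-3)^m(-8m - 2)) = ((-3)^m(2m - 1) + 1) + ((-3)^m(-8m - 2)).
Simplifying, P(m+1) = -6(-3)^m·m - 3(-3)^m + 1 = (-3)^(m+1)(2(m+1) - 1) + 1,
which is the closed form with N = m+1.
Hence, by induction on N, the claim holds for every N ≥ 1.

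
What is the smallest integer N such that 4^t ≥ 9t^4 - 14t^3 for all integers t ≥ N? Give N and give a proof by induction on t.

N = 8

At t = 7: 16384 < 16807, so the inequality fails and N ≥ 8. We prove 4^t ≥ 9t^4 - 14t^3 for all t ≥ 8.
When t = 8: 4^t = 65536 and 9t^4 - 14t^3 = 29696, so 65536 ≥ 29696.
For the inductive step, assume it holds for an arbitrary p ≥ 8, so 4^p ≥ 9p^4 - 14p^3.
Then 4^(p + 1) = 4·(4^p) ≥ 4·(9p^4 - 14p^3).
Also, for p ≥ 8 we have 4·(9p^4 - 14p^3) ≥ 9(p+1)^4 - 14(p+1)^3, since 4·(9p^4 - 14p^3) − (9(p+1)^4 - 14(p+1)^3) = 27p^4 - 78p^3 - 12p^2 + 6p + 5, which is nonnegative for all p ≥ 8.
Combining, 4^(p + 1) ≥ 9(p+1)^4 - 14(p+1)^3.
By the principle of mathematical induction, the result holds for all t ≥ 8.
Hence the smallest such N is 8.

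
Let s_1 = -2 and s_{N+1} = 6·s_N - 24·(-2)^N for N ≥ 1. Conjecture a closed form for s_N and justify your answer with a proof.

Computing the first terms: s_1 = -2, s_2 = 36, s_3 = 120. This suggests s_N = 3(-2)^N + 4·6^(N - 1).
Base step (N = 1): the formula gives -2 = -2 = s_1.
Suppose the result is true for N = j, so s_j = 3(-2)^j + 4·6^(j - 1).
Then s_{j+1} = 6·s_j - 24·(-2)^j = 6·(3(-2)^j + 4·6^(j - 1)) - 24·(-2)^j = 3(-2)^(j + 1) + 4·6^j = 3(-2)^(j+1) + 4·6^((j+1) - 1),
which is the claimed formula at N = j+1.
By the principle of mathematical induction, the result holds for all N ≥ 1.

s_N = 3(-2)^N + 4·6^(N - 1)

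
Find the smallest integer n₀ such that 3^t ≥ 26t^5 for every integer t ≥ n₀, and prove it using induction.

At t = 15: 14348907 < 19743750, so the inequality fails and n₀ ≥ 16. We prove 3^t ≥ 26t^5 for all t ≥ 16.
When t = 16: 3^t = 43046721 and 26t^5 = 27262976, so 43046721 ≥ 27262976.
Suppose the result is true for t = i, so 3^i ≥ 26i^5.
Then 3^(i + 1) = 3·(3^i) ≥ 3·(26i^5).
Also, for i ≥ 16 we have 3·(26i^5) ≥ 26(i+1)^5, since 3 ≥ (1 + 1/i)^5 for all i ≥ 16.
Combining, 3^(i + 1) ≥ 26(i+1)^5.
By the principle of mathematical induction, the result holds for all t ≥ 16.
Hence the smallest such n₀ is 16.

n₀ = 16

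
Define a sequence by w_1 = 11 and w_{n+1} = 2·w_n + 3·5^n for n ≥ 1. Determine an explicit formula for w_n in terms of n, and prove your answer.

w_n = 3·2^n + 5^n

Computing the first terms: w_1 = 11, w_2 = 37, w_3 = 149. This suggests w_n = 3·2^n + 5^n.
For the base case n = 1: the formula gives 11 = 11 = w_1.
Suppose the result is true for n = p, so w_p = 3·2^p + 5^p.
Then w_{p+1} = 2·w_p + 3·5^p = 2·(3·2^p + 5^p) + 3·5^p = 3·2^(p + 1) + 5^(p + 1),
which is the claimed formula at n = p+1.
By induction, the statement is established for all n ≥ 1.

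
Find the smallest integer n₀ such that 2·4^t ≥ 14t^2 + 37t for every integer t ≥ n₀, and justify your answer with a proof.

n₀ = 4

At t = 3: 128 < 237, so the inequality fails and n₀ ≥ 4. We prove 2·4^t ≥ 14t^2 + 37t for all t ≥ 4.
For the base case t = 4: 2·4^t = 512 and 14t^2 + 37t = 372, so 512 ≥ 372.
For the inductive step, assume it holds for an arbitrary p ≥ 4, so 2·4^p ≥ 14p^2 + 37p.
Then 2·4^(p + 1) = 4·(2·4^p) ≥ 4·(14p^2 + 37p).
Also, for p ≥ 4 we have 4·(14p^2 + 37p) ≥ 14(p+1)^2 + 37(p+1), since 4·(14p^2 + 37p) − (14(p+1)^2 + 37(p+1)) = 42p^2 + 83p - 51, which is nonnegative for all p ≥ 4.
Combining, 2·4^(p + 1) ≥ 14(p+1)^2 + 37(p+1).
Hence, by induction on t, the claim holds for every t ≥ 4.
Hence the smallest such n₀ is 4.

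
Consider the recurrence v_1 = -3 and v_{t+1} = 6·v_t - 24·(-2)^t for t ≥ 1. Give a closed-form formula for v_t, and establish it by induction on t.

v_t = 3(-2)^t + 3·6^(t - 1)

Computing the first terms: v_1 = -3, v_2 = 30, v_3 = 84. This suggests v_t = 3(-2)^t + 3·6^(t - 1).
For the base case t = 1: the formula gives -3 = -3 = v_1.
Inductive step: suppose the statement holds for some j ≥ 1, so v_j = 3(-2)^j + 3·6^(j - 1).
Then v_{j+1} = 6·v_j - 24·(-2)^j = 6·(3(-2)^j + 3·6^(j - 1)) - 24·(-2)^j = 3(-2)^(j + 1) + 3·6^j = 3(-2)^(j+1) + 3·6^((j+1) - 1),
which is the claimed formula at t = j+1.
By the principle of mathematical induction, the result holds for all t ≥ 1.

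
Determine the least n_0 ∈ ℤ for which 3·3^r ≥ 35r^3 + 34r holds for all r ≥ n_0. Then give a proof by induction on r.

n_0 = 8

At r = 7: 6561 < 12243, so the inequality fails and n_0 ≥ 8. We prove 3·3^r ≥ 35r^3 + 34r for all r ≥ 8.
Base step (r = 8): 3·3^r = 19683 and 35r^3 + 34r = 18192, so 19683 ≥ 18192.
Inductive step: assume the claim holds for r = p, so 3·3^p ≥ 35p^3 + 34p.
Then 3·3^(p + 1) = 3·(3·3^p) ≥ 3·(35p^3 + 34p).
Also, for p ≥ 8 we have 3·(35p^3 + 34p) ≥ 35(p+1)^3 + 34(p+1), since 3·(35p^3 + 34p) − (35(p+1)^3 + 34(p+1)) = 70p^3 - 105p^2 - 37p - 69, which is nonnegative for all p ≥ 8.
Combining, 3·3^(p + 1) ≥ 35(p+1)^3 + 34(p+1).
This completes the induction.
Hence the smallest such n_0 is 8.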